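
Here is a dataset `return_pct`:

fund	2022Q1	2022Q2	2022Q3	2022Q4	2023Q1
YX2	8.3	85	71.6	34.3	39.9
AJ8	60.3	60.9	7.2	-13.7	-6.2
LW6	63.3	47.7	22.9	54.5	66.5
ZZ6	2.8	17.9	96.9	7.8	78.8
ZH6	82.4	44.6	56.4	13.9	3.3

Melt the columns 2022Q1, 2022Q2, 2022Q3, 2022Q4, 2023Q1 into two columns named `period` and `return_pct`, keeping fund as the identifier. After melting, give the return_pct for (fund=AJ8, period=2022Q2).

60.9

Unpivoting turns each (fund, wide-column) pair into one long row.
The wide cell at row AJ8, column 2022Q2 holds 60.9, so the long row (AJ8, 2022Q2) has return_pct=60.9.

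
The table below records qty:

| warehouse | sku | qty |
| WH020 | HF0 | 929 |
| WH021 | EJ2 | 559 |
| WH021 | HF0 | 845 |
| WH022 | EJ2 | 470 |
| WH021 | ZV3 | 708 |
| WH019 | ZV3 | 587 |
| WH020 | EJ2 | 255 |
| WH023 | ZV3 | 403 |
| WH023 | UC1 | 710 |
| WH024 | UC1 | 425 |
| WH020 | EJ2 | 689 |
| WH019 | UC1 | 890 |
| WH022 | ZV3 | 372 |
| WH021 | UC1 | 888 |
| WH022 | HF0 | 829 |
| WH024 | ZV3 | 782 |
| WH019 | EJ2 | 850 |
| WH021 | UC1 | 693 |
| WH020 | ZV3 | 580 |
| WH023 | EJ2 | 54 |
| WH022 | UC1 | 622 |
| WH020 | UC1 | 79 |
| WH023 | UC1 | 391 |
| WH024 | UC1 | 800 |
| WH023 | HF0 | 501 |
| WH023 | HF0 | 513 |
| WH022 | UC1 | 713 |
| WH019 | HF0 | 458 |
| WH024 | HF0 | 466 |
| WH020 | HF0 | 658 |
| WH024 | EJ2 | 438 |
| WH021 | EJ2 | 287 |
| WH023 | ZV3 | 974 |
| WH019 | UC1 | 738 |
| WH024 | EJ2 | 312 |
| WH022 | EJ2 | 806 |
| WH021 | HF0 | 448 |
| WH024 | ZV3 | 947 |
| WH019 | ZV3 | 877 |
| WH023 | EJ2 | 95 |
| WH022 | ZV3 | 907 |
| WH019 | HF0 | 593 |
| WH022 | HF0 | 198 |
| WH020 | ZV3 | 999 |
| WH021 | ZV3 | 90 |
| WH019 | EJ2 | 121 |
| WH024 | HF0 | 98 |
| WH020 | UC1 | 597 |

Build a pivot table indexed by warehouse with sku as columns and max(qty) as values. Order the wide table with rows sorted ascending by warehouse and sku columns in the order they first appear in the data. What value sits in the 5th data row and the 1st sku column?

With rows sorted ascending by warehouse, row 5 is warehouse=WH023. sku columns in first-appearance order: HF0, EJ2, ZV3, UC1; column 1 is HF0.
Long rows with warehouse=WH023, sku=HF0: max(501, 513) = 513.

513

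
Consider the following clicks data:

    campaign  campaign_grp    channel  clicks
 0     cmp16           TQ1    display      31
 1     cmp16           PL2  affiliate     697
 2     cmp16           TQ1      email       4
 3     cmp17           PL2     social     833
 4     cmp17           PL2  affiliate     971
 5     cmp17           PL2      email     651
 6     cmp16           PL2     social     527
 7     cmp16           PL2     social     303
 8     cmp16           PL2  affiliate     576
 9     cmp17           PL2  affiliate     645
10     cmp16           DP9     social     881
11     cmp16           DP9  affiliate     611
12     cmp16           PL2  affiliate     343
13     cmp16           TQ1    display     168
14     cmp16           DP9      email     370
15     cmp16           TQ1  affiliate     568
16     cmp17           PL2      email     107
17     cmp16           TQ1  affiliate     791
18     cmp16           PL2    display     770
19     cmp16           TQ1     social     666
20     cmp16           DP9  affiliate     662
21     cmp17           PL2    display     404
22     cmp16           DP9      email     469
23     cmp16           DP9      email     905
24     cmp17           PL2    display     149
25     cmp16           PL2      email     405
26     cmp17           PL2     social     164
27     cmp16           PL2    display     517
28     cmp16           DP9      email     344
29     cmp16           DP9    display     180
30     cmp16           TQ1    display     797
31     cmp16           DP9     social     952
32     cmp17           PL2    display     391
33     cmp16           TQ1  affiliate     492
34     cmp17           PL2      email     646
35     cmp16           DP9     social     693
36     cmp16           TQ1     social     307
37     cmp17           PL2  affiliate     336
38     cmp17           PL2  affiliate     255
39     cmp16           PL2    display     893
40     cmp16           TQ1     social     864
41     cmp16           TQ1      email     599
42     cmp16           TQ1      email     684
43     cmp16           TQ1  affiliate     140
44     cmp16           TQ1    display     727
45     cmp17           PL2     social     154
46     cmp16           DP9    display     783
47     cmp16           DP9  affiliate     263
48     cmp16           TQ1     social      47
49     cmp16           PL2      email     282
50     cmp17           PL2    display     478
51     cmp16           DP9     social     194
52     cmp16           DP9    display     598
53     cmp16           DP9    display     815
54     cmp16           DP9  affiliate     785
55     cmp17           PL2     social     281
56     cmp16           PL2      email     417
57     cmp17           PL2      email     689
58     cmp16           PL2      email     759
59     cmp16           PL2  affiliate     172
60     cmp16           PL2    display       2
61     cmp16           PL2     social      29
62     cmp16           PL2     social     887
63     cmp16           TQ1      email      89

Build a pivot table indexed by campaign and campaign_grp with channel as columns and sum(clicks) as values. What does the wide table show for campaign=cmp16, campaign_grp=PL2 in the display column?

Rows with campaign=cmp16, campaign_grp=PL2 and channel=display: clicks values are 770, 517, 893, 2.
770 + 517 + 893 + 2 = 2182.

2182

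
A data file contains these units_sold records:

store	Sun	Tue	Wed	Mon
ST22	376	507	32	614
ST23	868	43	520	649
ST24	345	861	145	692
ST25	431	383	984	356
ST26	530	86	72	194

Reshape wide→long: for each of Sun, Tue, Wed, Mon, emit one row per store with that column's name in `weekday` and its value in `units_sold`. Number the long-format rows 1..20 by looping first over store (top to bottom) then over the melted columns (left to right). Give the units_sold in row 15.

20 rows total (5 × 4). Row 15: index ⌊(15-1)/4⌋ = 3 into store → ST25; (15-1) mod 4 = 2 into the melted columns → Wed.
So row 15 is (ST25, Wed, 984); units_sold = 984.

984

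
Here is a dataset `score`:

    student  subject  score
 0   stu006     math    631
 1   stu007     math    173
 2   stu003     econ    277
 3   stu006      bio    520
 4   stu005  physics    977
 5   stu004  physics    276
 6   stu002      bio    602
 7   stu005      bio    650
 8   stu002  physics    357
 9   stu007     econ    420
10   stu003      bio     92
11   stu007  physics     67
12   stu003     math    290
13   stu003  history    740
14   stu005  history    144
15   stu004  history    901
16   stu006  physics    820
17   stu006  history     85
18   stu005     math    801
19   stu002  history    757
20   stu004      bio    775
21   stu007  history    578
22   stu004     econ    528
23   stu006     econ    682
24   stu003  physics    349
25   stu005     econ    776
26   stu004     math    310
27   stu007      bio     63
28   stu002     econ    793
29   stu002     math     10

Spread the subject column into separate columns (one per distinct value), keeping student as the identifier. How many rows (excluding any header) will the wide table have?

6

6 distinct student values → 6 rows.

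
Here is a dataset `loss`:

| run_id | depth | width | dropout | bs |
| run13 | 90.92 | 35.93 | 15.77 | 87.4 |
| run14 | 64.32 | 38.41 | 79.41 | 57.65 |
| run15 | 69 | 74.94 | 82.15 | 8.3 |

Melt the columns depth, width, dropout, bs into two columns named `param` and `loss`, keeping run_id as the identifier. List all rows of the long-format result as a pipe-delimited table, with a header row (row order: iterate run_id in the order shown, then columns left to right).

Each (run_id, column) pair becomes one row: 3 × 4 = 12 rows.
For example, (run13, depth) → loss=90.92.

| run_id | param | loss |
| run13 | depth | 90.92 |
| run13 | width | 35.93 |
| run13 | dropout | 15.77 |
| run13 | bs | 87.4 |
| run14 | depth | 64.32 |
| run14 | width | 38.41 |
| run14 | dropout | 79.41 |
| run14 | bs | 57.65 |
| run15 | depth | 69 |
| run15 | width | 74.94 |
| run15 | dropout | 82.15 |
| run15 | bs | 8.3 |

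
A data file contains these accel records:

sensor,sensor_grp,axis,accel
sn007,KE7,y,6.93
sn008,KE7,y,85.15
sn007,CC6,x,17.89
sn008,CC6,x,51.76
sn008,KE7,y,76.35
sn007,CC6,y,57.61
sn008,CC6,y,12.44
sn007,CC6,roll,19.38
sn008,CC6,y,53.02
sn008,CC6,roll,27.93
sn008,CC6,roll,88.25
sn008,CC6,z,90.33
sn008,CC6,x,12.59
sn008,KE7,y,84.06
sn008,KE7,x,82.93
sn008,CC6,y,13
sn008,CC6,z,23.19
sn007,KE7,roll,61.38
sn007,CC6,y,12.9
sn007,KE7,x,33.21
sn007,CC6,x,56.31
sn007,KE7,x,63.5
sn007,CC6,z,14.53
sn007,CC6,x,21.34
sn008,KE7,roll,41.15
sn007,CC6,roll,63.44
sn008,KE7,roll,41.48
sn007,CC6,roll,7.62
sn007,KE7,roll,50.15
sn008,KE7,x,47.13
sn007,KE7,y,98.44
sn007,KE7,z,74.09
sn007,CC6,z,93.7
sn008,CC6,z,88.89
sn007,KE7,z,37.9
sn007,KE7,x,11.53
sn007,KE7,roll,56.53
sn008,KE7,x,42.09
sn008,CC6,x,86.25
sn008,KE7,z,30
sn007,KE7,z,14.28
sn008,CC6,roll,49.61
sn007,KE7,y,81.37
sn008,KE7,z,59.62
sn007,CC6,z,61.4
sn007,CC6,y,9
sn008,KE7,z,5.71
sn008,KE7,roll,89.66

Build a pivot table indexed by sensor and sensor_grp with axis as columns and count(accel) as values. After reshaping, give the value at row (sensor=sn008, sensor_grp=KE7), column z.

3

Rows with sensor=sn008, sensor_grp=KE7 and axis=z: accel values are 30, 59.62, 5.71.
3 rows match — count = 3.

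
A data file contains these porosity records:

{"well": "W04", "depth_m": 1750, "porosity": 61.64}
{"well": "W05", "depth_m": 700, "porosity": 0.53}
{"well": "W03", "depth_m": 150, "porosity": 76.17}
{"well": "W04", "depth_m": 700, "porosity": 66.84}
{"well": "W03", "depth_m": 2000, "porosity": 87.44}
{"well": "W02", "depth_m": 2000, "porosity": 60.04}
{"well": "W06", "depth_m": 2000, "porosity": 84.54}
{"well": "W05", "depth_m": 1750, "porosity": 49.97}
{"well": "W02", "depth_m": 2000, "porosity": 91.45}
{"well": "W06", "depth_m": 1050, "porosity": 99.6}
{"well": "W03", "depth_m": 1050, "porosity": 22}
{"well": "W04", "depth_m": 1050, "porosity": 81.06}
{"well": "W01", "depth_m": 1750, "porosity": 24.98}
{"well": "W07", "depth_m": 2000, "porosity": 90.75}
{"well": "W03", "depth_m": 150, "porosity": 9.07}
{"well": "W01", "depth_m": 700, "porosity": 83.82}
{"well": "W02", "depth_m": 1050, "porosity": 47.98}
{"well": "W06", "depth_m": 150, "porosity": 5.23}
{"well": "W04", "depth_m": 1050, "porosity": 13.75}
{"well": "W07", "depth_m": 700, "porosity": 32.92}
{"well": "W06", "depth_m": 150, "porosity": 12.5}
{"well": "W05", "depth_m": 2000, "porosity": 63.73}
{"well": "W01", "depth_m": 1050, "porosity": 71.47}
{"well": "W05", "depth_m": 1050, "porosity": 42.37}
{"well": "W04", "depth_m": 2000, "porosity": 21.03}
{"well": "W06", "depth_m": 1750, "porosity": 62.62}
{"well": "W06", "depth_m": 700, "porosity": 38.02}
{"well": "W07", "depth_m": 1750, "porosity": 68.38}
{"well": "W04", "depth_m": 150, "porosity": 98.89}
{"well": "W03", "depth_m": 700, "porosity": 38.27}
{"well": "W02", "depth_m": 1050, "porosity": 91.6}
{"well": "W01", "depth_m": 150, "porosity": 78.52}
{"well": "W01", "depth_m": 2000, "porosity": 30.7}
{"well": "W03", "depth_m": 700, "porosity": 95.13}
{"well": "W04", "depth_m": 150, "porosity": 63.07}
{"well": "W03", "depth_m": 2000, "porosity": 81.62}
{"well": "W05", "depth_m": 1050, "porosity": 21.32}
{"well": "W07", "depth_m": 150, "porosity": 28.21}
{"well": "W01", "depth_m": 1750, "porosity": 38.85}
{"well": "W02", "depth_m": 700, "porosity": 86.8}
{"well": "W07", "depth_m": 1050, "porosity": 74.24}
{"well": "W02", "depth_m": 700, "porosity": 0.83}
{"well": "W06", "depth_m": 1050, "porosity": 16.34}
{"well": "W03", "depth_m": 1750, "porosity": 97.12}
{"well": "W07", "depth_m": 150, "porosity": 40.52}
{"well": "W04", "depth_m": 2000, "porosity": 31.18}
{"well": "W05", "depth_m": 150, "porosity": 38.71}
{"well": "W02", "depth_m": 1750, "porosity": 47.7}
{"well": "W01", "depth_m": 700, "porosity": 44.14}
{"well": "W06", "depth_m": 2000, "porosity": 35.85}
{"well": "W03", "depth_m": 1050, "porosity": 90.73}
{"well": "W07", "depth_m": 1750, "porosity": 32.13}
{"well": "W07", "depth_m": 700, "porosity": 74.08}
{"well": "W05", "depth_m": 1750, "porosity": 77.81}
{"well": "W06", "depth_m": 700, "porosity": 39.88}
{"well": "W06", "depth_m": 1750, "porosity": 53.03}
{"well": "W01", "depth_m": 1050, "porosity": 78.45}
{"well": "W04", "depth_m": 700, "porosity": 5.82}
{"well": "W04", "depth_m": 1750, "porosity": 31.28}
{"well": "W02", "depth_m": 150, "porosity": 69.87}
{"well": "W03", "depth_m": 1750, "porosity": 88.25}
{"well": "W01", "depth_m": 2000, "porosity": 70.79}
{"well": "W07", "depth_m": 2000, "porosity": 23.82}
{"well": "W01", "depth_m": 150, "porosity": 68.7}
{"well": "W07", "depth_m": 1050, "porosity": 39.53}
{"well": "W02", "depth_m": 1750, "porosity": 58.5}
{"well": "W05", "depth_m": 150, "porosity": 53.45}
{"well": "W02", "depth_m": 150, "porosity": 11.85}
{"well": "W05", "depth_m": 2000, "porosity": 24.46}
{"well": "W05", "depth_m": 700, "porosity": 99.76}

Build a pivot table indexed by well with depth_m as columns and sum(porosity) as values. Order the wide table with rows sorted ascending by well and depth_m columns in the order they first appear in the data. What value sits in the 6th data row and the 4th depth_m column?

120.39

With rows sorted ascending by well, row 6 is well=W06. depth_m columns in first-appearance order: 1750, 700, 150, 2000, 1050; column 4 is 2000.
Long rows with well=W06, depth_m=2000: 84.54 + 35.85 = 120.39.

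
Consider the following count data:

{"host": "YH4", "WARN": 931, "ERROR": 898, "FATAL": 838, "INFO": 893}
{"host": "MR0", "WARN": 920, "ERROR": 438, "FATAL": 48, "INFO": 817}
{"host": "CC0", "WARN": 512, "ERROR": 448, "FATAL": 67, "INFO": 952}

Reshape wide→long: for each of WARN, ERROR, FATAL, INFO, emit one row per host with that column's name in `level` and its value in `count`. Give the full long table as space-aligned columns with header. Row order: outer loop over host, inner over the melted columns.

host  level  count
YH4   WARN   931  
YH4   ERROR  898  
YH4   FATAL  838  
YH4   INFO   893  
MR0   WARN   920  
MR0   ERROR  438  
MR0   FATAL  48   
MR0   INFO   817  
CC0   WARN   512  
CC0   ERROR  448  
CC0   FATAL  67   
CC0   INFO   952  

Each (host, column) pair becomes one row: 3 × 4 = 12 rows.
For example, (YH4, WARN) → count=931.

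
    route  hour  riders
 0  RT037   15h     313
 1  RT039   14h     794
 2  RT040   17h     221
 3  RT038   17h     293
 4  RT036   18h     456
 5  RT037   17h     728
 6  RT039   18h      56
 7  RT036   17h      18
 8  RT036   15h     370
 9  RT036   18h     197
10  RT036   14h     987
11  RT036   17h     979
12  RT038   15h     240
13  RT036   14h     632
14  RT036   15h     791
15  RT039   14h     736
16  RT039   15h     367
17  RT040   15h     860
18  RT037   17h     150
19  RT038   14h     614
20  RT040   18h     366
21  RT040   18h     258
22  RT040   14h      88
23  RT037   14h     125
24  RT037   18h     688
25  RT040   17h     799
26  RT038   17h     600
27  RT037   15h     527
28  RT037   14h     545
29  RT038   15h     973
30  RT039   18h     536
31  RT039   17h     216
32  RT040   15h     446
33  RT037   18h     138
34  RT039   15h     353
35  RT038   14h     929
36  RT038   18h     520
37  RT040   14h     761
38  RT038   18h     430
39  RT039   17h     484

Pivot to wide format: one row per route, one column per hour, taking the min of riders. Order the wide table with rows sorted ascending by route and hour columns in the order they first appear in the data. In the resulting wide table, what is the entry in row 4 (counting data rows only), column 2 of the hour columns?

With rows sorted ascending by route, row 4 is route=RT039. hour columns in first-appearance order: 15h, 14h, 17h, 18h; column 2 is 14h.
Long rows with route=RT039, hour=14h: min(794, 736) = 736.

736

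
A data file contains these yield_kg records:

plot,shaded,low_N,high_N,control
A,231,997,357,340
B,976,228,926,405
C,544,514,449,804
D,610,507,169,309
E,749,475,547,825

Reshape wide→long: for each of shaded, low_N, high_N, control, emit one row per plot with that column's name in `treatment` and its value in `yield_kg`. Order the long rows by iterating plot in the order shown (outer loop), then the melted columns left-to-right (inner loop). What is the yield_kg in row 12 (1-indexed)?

20 rows total (5 × 4). Row 12: index ⌊(12-1)/4⌋ = 2 into plot → C; (12-1) mod 4 = 3 into the melted columns → control.
So row 12 is (C, control, 804); yield_kg = 804.

804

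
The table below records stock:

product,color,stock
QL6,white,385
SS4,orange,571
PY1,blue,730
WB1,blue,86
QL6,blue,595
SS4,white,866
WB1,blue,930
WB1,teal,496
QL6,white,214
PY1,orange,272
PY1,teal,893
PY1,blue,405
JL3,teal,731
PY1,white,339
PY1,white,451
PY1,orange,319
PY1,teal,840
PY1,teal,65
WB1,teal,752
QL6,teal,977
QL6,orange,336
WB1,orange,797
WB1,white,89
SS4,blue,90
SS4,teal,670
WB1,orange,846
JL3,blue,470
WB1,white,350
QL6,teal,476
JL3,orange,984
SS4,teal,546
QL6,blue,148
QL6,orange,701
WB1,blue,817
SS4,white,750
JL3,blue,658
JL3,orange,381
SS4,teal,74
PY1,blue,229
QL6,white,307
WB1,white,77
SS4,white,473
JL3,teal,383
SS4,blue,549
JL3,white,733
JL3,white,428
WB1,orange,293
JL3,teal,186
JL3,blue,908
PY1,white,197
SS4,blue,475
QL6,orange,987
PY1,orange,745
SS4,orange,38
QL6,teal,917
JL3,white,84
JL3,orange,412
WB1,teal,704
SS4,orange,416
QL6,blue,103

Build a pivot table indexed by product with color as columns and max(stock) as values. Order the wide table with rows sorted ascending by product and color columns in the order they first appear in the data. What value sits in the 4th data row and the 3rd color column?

549

With rows sorted ascending by product, row 4 is product=SS4. color columns in first-appearance order: white, orange, blue, teal; column 3 is blue.
Long rows with product=SS4, color=blue: max(90, 549, 475) = 549.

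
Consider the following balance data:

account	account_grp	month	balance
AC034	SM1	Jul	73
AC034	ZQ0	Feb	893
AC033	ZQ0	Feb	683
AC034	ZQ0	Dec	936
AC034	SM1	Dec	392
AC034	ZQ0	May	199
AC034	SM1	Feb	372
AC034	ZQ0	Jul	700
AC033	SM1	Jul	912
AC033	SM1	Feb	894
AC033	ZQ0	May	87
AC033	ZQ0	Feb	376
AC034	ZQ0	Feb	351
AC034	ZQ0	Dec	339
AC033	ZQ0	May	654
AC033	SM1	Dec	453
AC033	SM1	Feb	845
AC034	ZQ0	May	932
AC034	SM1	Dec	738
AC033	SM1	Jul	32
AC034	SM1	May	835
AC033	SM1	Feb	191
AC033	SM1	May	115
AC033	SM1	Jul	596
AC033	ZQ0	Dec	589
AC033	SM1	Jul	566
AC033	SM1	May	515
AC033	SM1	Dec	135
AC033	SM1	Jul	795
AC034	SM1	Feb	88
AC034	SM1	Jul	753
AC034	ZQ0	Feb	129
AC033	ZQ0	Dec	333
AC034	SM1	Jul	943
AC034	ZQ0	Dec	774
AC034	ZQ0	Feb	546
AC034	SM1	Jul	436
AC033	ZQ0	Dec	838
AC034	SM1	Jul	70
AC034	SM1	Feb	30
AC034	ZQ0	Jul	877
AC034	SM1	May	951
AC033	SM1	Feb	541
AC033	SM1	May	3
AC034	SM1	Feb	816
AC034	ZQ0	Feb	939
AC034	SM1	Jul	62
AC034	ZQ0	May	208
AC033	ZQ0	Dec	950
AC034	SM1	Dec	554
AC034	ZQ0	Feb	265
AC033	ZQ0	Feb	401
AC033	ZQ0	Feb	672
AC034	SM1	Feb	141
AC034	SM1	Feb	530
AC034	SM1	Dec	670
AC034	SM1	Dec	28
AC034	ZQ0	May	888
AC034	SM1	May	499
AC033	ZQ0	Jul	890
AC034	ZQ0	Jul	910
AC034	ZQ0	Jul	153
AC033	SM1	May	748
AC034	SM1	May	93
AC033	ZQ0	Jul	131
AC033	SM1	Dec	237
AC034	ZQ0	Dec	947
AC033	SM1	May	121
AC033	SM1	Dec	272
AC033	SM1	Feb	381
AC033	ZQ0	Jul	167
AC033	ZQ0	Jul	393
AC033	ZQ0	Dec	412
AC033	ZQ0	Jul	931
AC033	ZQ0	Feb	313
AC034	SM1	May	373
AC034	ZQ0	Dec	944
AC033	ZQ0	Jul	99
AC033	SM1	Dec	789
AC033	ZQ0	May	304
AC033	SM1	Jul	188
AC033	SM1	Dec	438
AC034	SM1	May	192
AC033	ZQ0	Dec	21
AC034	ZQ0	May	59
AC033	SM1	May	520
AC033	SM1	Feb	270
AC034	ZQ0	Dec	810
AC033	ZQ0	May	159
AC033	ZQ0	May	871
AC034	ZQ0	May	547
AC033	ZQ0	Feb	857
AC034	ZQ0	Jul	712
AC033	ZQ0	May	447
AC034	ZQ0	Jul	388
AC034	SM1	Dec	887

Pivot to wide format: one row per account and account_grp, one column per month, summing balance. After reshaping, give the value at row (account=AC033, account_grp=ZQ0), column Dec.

Rows with account=AC033, account_grp=ZQ0 and month=Dec: balance values are 589, 333, 838, 950, 412, 21.
589 + 333 + 838 + 950 + 412 + 21 = 3143.

3143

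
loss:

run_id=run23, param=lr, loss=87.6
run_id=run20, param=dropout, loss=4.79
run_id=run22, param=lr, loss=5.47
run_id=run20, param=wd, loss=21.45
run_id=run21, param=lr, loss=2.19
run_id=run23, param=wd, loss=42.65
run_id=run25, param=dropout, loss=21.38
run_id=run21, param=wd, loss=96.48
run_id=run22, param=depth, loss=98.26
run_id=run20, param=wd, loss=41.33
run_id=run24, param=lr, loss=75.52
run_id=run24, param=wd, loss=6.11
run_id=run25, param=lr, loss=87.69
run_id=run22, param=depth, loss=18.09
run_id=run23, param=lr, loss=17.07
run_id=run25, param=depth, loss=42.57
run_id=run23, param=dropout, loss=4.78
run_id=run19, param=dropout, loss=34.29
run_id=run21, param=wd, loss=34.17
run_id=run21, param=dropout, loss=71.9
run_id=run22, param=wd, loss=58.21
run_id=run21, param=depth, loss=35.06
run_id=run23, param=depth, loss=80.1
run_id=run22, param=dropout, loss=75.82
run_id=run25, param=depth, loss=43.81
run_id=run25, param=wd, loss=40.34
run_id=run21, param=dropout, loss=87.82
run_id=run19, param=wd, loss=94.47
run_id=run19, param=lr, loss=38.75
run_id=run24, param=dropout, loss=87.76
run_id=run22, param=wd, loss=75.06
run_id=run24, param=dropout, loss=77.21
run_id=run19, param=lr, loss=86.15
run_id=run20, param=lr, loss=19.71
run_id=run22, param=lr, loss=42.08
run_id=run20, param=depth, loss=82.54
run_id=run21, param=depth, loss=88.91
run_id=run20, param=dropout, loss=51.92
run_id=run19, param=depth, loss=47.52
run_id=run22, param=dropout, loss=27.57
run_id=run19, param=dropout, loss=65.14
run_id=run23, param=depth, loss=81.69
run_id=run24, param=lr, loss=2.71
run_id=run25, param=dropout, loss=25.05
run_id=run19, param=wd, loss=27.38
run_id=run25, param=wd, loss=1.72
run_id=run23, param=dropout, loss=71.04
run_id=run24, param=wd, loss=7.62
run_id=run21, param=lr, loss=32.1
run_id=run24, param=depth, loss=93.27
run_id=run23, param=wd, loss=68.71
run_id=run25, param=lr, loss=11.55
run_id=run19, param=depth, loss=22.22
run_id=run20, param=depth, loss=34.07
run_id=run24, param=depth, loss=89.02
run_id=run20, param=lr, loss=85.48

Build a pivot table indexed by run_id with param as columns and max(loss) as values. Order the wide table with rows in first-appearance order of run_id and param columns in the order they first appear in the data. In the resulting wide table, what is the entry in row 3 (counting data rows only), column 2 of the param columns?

With rows in first-appearance order of run_id, row 3 is run_id=run22. param columns in first-appearance order: lr, dropout, wd, depth; column 2 is dropout.
Long rows with run_id=run22, param=dropout: max(75.82, 27.57) = 75.82.

75.82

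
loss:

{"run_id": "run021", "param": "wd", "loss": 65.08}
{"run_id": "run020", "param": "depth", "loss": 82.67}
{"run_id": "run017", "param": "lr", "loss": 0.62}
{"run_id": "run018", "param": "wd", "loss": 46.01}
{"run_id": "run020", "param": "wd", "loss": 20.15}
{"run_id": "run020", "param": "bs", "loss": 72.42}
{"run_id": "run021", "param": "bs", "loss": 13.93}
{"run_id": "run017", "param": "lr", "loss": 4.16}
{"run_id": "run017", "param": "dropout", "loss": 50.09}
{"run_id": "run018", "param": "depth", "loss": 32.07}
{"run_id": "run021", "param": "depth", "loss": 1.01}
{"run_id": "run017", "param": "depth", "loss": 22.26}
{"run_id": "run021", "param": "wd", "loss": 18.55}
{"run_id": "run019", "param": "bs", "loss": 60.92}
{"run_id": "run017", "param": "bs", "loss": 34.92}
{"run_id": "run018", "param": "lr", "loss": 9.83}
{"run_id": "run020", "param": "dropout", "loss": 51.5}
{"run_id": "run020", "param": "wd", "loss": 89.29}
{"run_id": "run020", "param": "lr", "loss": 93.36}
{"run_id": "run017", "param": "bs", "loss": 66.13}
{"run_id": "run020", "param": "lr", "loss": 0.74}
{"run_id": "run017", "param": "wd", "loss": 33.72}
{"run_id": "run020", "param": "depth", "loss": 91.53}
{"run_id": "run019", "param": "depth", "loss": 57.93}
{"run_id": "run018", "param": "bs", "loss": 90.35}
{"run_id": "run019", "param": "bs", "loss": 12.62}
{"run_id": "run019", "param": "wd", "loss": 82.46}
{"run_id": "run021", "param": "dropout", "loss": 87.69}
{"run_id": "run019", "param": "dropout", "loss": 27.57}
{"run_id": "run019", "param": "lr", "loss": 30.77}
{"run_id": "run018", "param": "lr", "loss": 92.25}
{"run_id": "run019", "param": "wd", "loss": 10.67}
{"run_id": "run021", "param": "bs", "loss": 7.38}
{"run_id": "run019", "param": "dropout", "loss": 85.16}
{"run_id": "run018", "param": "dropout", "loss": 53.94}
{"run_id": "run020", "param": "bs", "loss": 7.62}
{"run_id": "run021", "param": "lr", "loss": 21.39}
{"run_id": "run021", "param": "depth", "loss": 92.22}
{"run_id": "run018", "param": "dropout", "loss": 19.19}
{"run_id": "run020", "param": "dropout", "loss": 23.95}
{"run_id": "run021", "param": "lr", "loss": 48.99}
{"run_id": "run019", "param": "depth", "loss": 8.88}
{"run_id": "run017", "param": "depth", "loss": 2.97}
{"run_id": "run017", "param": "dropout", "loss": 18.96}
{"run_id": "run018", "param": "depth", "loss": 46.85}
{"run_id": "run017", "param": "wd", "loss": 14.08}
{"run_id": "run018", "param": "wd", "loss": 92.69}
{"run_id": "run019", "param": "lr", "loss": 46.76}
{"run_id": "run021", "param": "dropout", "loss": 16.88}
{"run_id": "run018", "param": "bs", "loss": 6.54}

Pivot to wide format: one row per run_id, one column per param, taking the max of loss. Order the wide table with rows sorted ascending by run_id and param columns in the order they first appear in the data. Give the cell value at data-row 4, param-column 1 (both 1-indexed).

89.29

With rows sorted ascending by run_id, row 4 is run_id=run020. param columns in first-appearance order: wd, depth, lr, bs, dropout; column 1 is wd.
Long rows with run_id=run020, param=wd: max(20.15, 89.29) = 89.29.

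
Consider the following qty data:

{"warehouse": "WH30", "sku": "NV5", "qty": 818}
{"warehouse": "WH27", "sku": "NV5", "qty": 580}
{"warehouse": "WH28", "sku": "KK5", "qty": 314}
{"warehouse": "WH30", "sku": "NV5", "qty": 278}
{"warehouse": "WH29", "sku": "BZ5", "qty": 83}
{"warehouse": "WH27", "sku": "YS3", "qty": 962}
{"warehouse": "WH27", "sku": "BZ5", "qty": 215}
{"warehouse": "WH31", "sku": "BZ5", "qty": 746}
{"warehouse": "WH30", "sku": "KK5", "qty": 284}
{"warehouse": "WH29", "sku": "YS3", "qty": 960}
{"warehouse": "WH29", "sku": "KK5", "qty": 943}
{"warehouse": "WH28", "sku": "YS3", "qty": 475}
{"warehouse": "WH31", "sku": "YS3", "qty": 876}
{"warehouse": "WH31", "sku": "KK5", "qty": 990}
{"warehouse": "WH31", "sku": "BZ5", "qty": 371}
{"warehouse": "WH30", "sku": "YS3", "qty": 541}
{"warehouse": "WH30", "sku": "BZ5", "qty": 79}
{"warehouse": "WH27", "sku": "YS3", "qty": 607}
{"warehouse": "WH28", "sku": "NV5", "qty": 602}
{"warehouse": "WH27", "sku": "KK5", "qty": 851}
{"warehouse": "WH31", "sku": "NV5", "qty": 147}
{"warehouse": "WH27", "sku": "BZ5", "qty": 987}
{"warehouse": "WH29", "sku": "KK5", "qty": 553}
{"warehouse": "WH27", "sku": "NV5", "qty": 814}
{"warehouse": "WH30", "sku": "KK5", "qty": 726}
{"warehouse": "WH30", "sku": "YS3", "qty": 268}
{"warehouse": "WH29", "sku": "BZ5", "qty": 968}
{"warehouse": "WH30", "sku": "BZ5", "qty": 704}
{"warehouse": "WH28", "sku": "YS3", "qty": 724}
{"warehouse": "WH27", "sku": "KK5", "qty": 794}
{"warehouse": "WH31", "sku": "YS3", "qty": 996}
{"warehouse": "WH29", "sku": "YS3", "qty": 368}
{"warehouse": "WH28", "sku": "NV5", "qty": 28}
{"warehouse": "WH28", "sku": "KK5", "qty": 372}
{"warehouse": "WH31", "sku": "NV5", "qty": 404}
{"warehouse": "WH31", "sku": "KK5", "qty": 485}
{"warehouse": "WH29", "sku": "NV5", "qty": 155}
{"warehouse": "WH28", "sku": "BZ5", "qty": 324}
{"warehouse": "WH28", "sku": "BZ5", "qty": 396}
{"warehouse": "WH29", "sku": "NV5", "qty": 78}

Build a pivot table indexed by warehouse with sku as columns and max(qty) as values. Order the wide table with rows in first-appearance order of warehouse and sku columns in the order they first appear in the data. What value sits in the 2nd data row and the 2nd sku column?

851

With rows in first-appearance order of warehouse, row 2 is warehouse=WH27. sku columns in first-appearance order: NV5, KK5, BZ5, YS3; column 2 is KK5.
Long rows with warehouse=WH27, sku=KK5: max(851, 794) = 851.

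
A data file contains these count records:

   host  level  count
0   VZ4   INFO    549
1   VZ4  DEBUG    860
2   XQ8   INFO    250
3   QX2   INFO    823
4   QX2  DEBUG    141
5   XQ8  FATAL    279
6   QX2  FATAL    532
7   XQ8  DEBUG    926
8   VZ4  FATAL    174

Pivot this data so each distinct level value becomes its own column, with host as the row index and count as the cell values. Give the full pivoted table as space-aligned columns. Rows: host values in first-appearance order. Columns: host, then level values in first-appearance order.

Columns: host plus the 3 distinct level values (INFO, DEBUG, FATAL).
For example, row VZ4 column INFO takes count=549 from the long row (VZ4, INFO).

host  INFO  DEBUG  FATAL
VZ4   549   860    174  
XQ8   250   926    279  
QX2   823   141    532  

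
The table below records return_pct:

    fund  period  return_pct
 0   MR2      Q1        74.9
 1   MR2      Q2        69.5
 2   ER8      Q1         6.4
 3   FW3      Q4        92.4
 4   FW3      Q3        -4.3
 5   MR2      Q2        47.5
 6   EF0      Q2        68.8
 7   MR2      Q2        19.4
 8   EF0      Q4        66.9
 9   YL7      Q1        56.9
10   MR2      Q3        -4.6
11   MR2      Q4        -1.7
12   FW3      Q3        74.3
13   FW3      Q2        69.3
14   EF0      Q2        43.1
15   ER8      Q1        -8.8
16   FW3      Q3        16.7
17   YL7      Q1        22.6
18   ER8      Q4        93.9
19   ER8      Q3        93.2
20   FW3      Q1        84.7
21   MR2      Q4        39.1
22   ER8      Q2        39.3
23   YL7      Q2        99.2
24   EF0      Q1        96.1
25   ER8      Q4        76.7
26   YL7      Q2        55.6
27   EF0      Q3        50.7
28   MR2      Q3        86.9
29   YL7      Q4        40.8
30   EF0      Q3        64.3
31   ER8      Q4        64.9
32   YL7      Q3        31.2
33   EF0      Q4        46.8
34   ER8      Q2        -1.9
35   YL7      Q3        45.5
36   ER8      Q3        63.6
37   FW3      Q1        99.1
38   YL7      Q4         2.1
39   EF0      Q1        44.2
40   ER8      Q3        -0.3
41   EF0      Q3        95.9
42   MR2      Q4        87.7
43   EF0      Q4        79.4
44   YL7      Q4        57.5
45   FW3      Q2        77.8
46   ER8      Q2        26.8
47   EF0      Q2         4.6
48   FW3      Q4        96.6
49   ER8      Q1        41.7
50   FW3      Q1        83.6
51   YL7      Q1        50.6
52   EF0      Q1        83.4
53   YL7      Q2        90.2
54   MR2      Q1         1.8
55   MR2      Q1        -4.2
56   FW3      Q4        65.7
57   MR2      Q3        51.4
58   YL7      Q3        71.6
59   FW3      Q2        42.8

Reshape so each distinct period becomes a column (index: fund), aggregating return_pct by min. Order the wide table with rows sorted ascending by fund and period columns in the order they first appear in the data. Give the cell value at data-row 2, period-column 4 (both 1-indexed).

With rows sorted ascending by fund, row 2 is fund=ER8. period columns in first-appearance order: Q1, Q2, Q4, Q3; column 4 is Q3.
Long rows with fund=ER8, period=Q3: min(93.2, 63.6, -0.3) = -0.3.

-0.3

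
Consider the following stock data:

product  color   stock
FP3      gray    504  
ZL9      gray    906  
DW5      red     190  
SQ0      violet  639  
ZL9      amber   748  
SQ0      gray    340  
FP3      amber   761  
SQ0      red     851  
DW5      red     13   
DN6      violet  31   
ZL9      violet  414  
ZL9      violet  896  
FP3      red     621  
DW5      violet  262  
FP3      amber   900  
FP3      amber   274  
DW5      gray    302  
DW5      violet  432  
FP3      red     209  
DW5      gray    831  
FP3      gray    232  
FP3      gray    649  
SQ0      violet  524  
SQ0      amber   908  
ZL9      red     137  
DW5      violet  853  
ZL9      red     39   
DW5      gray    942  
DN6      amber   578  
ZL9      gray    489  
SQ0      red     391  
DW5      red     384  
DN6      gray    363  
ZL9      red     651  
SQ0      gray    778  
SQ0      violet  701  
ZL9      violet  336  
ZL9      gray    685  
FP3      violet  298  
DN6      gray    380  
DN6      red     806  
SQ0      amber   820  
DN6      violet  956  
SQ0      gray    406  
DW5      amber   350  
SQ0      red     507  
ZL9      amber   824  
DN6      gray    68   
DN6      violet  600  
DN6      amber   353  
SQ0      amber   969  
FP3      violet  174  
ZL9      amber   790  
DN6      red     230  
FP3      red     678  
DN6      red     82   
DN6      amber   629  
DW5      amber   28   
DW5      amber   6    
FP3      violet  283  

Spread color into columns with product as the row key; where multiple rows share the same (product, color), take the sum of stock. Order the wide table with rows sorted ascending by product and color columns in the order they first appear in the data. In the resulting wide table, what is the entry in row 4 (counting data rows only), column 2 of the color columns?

1749

With rows sorted ascending by product, row 4 is product=SQ0. color columns in first-appearance order: gray, red, violet, amber; column 2 is red.
Long rows with product=SQ0, color=red: 851 + 391 + 507 = 1749.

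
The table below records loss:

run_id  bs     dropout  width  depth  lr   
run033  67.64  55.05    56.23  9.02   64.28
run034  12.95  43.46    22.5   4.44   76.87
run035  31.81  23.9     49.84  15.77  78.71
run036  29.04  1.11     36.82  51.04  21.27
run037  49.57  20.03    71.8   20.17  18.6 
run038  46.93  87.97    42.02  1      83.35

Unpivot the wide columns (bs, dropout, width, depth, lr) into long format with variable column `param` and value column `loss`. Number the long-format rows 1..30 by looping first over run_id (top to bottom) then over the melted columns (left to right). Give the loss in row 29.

30 rows total (6 × 5). Row 29: index ⌊(29-1)/5⌋ = 5 into run_id → run038; (29-1) mod 5 = 3 into the melted columns → depth.
So row 29 is (run038, depth, 1); loss = 1.

1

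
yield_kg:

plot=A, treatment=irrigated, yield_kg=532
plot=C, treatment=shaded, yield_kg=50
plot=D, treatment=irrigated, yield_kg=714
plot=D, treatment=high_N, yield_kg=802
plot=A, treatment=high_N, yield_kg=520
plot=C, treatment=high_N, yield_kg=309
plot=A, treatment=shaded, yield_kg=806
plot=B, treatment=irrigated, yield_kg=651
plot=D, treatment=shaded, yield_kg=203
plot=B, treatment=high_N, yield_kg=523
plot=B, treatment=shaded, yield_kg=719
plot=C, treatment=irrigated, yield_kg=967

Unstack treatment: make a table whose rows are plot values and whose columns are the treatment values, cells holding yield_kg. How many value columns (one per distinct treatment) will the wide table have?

3 distinct treatment values: irrigated, high_N, shaded.

3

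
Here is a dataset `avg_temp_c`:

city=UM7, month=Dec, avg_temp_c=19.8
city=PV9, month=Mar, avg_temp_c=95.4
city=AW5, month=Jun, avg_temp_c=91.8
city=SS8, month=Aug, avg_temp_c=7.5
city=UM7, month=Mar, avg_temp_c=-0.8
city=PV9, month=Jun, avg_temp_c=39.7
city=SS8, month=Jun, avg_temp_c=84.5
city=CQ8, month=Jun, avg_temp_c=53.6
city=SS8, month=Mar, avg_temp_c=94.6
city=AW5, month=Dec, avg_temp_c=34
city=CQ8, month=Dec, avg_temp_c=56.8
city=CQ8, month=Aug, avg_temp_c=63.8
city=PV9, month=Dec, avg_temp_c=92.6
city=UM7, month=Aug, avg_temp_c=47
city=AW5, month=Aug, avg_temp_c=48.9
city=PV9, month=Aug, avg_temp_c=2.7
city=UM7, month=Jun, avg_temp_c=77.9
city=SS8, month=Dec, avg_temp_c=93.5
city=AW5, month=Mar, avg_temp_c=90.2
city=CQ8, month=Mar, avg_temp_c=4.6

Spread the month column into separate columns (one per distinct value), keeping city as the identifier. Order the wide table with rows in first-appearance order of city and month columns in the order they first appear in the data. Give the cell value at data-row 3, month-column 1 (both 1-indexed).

34

With rows in first-appearance order of city, row 3 is city=AW5. month columns in first-appearance order: Dec, Mar, Jun, Aug; column 1 is Dec.
Long rows with city=AW5, month=Dec: avg_temp_c = 34.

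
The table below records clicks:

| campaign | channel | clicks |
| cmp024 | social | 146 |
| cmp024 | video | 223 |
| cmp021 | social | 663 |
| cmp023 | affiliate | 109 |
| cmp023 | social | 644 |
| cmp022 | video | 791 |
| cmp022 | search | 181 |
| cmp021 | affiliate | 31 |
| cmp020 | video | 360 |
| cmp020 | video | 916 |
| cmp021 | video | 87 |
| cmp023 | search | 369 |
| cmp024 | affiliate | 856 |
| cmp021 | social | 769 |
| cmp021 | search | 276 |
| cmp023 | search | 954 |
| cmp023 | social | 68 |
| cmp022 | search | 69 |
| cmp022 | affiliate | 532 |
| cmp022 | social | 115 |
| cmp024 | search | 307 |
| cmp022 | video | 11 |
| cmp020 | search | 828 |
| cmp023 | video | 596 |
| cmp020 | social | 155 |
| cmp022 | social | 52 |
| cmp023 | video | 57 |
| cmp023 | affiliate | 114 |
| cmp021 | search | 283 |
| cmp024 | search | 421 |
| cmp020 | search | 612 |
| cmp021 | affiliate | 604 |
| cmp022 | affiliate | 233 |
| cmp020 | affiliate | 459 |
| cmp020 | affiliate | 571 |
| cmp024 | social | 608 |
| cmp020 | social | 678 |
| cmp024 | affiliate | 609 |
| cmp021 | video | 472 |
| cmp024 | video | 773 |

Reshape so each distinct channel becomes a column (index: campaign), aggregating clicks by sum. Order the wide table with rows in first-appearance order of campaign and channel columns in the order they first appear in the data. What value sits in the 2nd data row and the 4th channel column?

559

With rows in first-appearance order of campaign, row 2 is campaign=cmp021. channel columns in first-appearance order: social, video, affiliate, search; column 4 is search.
Long rows with campaign=cmp021, channel=search: 276 + 283 = 559.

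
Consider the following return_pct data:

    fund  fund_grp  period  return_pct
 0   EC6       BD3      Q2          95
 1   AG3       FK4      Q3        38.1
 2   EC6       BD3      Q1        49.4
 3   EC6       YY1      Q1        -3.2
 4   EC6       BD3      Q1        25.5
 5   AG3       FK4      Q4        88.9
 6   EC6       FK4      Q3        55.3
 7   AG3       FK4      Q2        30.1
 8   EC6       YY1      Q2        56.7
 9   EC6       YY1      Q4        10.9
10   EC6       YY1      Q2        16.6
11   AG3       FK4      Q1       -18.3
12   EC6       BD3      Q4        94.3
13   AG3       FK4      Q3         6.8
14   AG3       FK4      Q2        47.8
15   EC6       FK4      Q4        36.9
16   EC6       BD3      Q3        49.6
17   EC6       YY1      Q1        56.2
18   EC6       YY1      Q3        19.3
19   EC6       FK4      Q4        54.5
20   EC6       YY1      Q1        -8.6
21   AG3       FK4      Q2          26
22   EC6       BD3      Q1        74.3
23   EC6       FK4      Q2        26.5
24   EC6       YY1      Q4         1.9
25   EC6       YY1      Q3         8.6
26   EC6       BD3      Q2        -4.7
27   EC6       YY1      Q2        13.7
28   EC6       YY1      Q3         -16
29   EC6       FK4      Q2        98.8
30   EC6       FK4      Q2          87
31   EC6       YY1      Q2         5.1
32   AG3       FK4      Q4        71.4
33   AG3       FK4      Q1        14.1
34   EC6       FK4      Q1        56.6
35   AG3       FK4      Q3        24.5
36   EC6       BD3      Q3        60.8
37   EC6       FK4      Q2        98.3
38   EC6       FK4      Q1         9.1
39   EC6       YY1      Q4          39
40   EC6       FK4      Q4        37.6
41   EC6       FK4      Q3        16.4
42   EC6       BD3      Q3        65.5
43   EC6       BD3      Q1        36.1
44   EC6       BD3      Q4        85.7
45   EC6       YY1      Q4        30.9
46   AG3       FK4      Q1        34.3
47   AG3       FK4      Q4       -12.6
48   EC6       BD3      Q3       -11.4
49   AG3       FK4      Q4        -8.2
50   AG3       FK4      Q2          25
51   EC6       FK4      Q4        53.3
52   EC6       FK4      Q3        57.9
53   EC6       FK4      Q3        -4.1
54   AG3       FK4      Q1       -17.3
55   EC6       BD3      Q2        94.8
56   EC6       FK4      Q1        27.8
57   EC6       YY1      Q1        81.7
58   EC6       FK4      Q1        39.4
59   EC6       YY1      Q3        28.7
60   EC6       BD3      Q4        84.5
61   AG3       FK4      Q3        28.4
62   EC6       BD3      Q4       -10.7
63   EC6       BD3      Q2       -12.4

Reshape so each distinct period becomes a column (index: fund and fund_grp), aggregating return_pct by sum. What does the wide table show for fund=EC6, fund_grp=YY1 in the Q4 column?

82.7

Rows with fund=EC6, fund_grp=YY1 and period=Q4: return_pct values are 10.9, 1.9, 39, 30.9.
10.9 + 1.9 + 39 + 30.9 = 82.7.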